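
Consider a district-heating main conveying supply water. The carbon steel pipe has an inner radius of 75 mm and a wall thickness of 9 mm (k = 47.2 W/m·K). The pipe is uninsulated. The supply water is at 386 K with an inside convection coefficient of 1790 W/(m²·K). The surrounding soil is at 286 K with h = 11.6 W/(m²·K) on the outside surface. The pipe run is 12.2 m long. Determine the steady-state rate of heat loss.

For a radial system each layer contributes R = ln(r_out/r_in)/(2πkL); films add R = 1/(hA).
R_inner film = 1/(h_i·2πr₁L) = 1/(1790×2π×0.075×12.2) = 9.717×10^-5 K/W
R_carbon steel pipe wall = ln(84/75)/(2π×47.2×12.2) = 3.132×10^-5 K/W
R_outer film = 1/(h_o·2πr_oL) = 1/(11.6×2π×0.084×12.2) = 0.01339 K/W
R_total = 0.01352 K/W
Q = ΔT/R_total = 100/0.01352

Q ≈ 7400 W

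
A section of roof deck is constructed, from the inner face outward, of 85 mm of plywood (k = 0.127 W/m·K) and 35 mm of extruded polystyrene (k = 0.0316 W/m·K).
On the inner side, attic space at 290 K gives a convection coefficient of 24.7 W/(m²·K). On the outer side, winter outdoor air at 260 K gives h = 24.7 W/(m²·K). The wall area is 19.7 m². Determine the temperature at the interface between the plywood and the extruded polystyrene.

Treating each layer as a thermal resistance in series:
R_inner film = 1/(h_i·A) = 1/(24.7×19.7) = 0.002055 K/W
R_plywood = L/(kA) = 0.085/(0.127×19.7) = 0.03397 K/W
R_extruded polystyrene = L/(kA) = 0.035/(0.0316×19.7) = 0.05622 K/W
R_outer film = 1/(h_o·A) = 1/(24.7×19.7) = 0.002055 K/W
R_total = 0.09431 K/W;  Q = ΔT/R_total = 30/0.09431 = 318.1 W
T_interface = T_inner − Q·ΣR(inner→interface) = 290 − 318×0.03603

T ≈ 279 K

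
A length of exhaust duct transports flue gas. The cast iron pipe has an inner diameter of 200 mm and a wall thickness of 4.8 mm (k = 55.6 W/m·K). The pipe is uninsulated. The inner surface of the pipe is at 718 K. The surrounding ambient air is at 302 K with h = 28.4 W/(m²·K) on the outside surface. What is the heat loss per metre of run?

For a radial system each layer contributes R = ln(r_out/r_in)/(2πkL); films add R = 1/(hA).
R_cast iron pipe wall = ln(104.8/100)/(2π×55.6×1) = 1.342×10^-4 K/W
R_outer film = 1/(h_o·2πr_oL) = 1/(28.4×2π×0.1048×1) = 0.05347 K/W
R_total = 0.05361 K/W
Q = ΔT/R_total = 416/0.05361

q′ ≈ 7760 W/m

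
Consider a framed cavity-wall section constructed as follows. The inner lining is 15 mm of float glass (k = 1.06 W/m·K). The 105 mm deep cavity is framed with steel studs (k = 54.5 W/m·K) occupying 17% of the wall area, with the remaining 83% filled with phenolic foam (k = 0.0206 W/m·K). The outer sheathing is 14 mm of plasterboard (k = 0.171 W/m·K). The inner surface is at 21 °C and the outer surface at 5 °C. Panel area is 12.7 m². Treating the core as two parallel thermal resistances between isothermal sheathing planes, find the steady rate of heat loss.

Sheathing layers in series; stud and cavity paths in parallel between them.
R_inner = 0.015/(1.06×12.7) = 0.001114 K/W
R_stud  = 0.105/(54.5×0.17×12.7) = 8.924×10^-4 K/W
R_cav   = 0.105/(0.0206×0.83×12.7) = 0.4835 K/W
1/R_core = 1/R_stud + 1/R_cav → R_core = 8.907×10^-4 K/W
R_outer = 0.014/(0.171×12.7) = 0.006447 K/W
R_total = 0.008452 K/W
Q = ΔT/R_total = 16/0.008452

Q ≈ 1890 W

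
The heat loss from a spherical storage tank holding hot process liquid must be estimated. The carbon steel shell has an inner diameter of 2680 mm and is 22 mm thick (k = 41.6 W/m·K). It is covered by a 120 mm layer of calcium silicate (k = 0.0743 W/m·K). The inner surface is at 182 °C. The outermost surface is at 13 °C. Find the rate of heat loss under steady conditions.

Q ≈ 2650 W

Radial (spherical) resistances in series:
R_carbon steel shell = (1/1.34 − 1/1.362)/(4π×41.6) = 2.306×10^-5 K/W
R_calcium silicate = (1/1.362 − 1/1.482)/(4π×0.0743) = 0.06367 K/W
R_total = 0.0637 K/W
Q = ΔT/R_total = 169/0.0637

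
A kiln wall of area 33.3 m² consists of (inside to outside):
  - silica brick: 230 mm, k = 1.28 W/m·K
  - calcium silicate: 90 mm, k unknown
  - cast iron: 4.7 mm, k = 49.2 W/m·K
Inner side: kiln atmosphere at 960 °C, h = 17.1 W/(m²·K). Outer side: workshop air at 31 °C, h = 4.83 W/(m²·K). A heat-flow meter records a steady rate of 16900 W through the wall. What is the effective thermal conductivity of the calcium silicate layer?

k ≈ 0.065 W/(m·K)

Model the wall as resistances in series:
R_inner film = 1/(h_i·A) = 1/(17.1×33.3) = 0.001756 K/W
R_silica brick = L/(kA) = 0.23/(1.28×33.3) = 0.005396 K/W
R_cast iron = L/(kA) = 0.0047/(49.2×33.3) = 2.869×10^-6 K/W
R_outer film = 1/(h_o·A) = 1/(4.83×33.3) = 0.006217 K/W
Sum of known resistances R_other = 0.01337 K/W
Total R = ΔT/Q = 929/16900 = 0.05497 K/W
R_calcium silicate = R_total − R_other = 0.0416 K/W
k = L/(R·A) = 0.09/(0.0416×33.3)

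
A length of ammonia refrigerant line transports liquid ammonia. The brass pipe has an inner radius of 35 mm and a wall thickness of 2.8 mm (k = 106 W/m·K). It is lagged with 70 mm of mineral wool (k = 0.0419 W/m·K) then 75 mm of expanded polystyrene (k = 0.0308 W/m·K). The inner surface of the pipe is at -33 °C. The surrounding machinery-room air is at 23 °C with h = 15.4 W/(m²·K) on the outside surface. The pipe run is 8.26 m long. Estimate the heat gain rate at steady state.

Treating each annulus and film as a series resistance:
R_brass pipe wall = ln(37.8/35)/(2π×106×8.26) = 1.399×10^-5 K/W
R_mineral wool = ln(107.8/37.8)/(2π×0.0419×8.26) = 0.4819 K/W
R_expanded polystyrene = ln(182.8/107.8)/(2π×0.0308×8.26) = 0.3304 K/W
R_outer film = 1/(h_o·2πr_oL) = 1/(15.4×2π×0.1828×8.26) = 0.006845 K/W
R_total = 0.8192 K/W
Q = ΔT/R_total = 56/0.8192

Q ≈ 68.4 W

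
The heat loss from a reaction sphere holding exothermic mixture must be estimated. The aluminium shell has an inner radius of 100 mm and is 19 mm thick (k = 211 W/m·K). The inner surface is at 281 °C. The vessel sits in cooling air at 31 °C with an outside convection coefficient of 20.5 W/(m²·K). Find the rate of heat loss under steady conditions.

Each spherical layer contributes R = (1/r_i − 1/r_o)/(4πk):
R_aluminium shell = (1/0.1 − 1/0.119)/(4π×211) = 6.022×10^-4 K/W
R_outer film = 1/(h·4πr_o²) = 1/(20.5×4π×0.119²) = 0.2741 K/W
R_total = 0.2747 K/W
Q = ΔT/R_total = 250/0.2747

Q ≈ 910 W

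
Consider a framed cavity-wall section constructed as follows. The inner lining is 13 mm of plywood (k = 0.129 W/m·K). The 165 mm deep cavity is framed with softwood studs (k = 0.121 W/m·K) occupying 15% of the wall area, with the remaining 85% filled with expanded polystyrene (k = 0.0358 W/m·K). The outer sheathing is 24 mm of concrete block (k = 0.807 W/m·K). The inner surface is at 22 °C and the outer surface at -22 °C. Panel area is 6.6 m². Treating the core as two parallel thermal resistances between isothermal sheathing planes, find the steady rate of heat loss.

Q ≈ 82.3 W

Sheathing layers in series; stud and cavity paths in parallel between them.
R_inner = 0.013/(0.129×6.6) = 0.01527 K/W
R_stud  = 0.165/(0.121×0.15×6.6) = 1.377 K/W
R_cav   = 0.165/(0.0358×0.85×6.6) = 0.8216 K/W
1/R_core = 1/R_stud + 1/R_cav → R_core = 0.5146 K/W
R_outer = 0.024/(0.807×6.6) = 0.004506 K/W
R_total = 0.5344 K/W
Q = ΔT/R_total = 44/0.5344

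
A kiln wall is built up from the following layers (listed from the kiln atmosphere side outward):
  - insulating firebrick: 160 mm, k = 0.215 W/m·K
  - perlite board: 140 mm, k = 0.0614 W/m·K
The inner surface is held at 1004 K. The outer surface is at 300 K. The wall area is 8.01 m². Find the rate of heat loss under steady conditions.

Series thermal resistances:
R_insulating firebrick = L/(kA) = 0.16/(0.215×8.01) = 0.09291 K/W
R_perlite board = L/(kA) = 0.14/(0.0614×8.01) = 0.2847 K/W
R_total = 0.3776 K/W
Q = ΔT / R_total = 704 / 0.3776

Q ≈ 1860 W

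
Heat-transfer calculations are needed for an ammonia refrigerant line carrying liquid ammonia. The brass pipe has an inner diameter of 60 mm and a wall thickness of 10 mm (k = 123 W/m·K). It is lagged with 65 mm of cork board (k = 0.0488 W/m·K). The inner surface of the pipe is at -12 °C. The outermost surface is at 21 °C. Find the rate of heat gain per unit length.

For a radial system each layer contributes R = ln(r_out/r_in)/(2πkL); films add R = 1/(hA).
R_brass pipe wall = ln(40/30)/(2π×123×1) = 3.722×10^-4 K/W
R_cork board = ln(105/40)/(2π×0.0488×1) = 3.147 K/W
R_total = 3.148 K/W
Q = ΔT/R_total = 33/3.148

q′ ≈ 10.5 W/m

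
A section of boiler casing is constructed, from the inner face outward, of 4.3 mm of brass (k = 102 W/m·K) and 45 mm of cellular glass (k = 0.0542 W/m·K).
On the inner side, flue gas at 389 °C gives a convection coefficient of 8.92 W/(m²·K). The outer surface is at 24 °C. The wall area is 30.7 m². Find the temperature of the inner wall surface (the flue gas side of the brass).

Model the wall as resistances in series:
R_inner film = 1/(h_i·A) = 1/(8.92×30.7) = 0.003652 K/W
R_brass = L/(kA) = 0.0043/(102×30.7) = 1.373×10^-6 K/W
R_cellular glass = L/(kA) = 0.045/(0.0542×30.7) = 0.02704 K/W
R_total = 0.0307 K/W;  Q = ΔT/R_total = 365/0.0307 = 11890 W
T_interface = T_inner − Q·ΣR(inner→interface) = 389 − 11900×0.003652

T ≈ 346 °C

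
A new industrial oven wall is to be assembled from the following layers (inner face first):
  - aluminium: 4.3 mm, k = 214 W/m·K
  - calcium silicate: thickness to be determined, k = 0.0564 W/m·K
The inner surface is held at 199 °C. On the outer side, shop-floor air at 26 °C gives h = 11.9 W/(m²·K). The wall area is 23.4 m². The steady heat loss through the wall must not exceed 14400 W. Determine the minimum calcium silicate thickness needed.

L ≈ 11.1 mm

Thermal resistances in series:
R_aluminium = L/(kA) = 0.0043/(214×23.4) = 8.587×10^-7 K/W
R_outer film = 1/(h_o·A) = 1/(11.9×23.4) = 0.003591 K/W
Sum of the known resistances R_other = 0.003592 K/W
Required total resistance R_tot = ΔT/Q_allow = 173/14400 = 0.01201 K/W
R_calcium silicate = R_tot − R_other = 0.008422 K/W
L = R·k·A = 0.008422×0.0564×23.4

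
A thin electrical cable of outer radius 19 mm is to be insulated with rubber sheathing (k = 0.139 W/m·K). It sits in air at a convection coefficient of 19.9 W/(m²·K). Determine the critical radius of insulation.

For a cylinder r_cr = k/h = 0.139/19.9
r_cr = 6.98 mm; since the bare radius (19 mm) is above r_cr, any added insulation will reduce heat loss.

r_cr ≈ 6.98 mm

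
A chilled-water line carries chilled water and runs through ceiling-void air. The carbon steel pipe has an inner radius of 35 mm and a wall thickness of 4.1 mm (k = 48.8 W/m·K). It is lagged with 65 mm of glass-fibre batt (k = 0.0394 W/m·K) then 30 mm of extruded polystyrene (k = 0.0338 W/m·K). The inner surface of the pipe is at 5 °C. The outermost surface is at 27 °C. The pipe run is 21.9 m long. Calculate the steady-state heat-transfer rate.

For a radial system each layer contributes R = ln(r_out/r_in)/(2πkL); films add R = 1/(hA).
R_carbon steel pipe wall = ln(39.1/35)/(2π×48.8×21.9) = 1.65×10^-5 K/W
R_glass-fibre batt = ln(104.1/39.1)/(2π×0.0394×21.9) = 0.1806 K/W
R_extruded polystyrene = ln(134.1/104.1)/(2π×0.0338×21.9) = 0.05445 K/W
R_total = 0.2351 K/W
Q = ΔT/R_total = 22/0.2351

Q ≈ 93.6 W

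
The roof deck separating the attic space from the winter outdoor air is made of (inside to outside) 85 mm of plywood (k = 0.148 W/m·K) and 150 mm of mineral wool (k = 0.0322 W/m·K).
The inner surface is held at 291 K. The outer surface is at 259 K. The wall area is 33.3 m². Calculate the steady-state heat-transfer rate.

Model the wall as resistances in series:
R_plywood = L/(kA) = 0.085/(0.148×33.3) = 0.01725 K/W
R_mineral wool = L/(kA) = 0.15/(0.0322×33.3) = 0.1399 K/W
R_total = 0.1571 K/W
Q = ΔT / R_total = 32 / 0.1571

Q ≈ 204 W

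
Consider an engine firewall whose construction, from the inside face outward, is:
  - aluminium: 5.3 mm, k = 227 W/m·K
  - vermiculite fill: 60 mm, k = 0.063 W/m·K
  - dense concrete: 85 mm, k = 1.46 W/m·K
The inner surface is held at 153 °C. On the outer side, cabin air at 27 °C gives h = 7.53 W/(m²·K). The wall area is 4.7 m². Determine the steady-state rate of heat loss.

Model the wall as resistances in series:
R_aluminium = L/(kA) = 0.0053/(227×4.7) = 4.968×10^-6 K/W
R_vermiculite fill = L/(kA) = 0.06/(0.063×4.7) = 0.2026 K/W
R_dense concrete = L/(kA) = 0.085/(1.46×4.7) = 0.01239 K/W
R_outer film = 1/(h_o·A) = 1/(7.53×4.7) = 0.02826 K/W
R_total = 0.2433 K/W
Q = ΔT / R_total = 126 / 0.2433

Q ≈ 518 W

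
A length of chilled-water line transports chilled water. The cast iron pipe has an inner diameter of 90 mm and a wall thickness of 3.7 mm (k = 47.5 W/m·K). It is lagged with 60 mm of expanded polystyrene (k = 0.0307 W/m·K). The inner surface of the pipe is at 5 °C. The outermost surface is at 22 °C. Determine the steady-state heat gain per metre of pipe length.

Per-layer cylindrical resistances, series-summed:
R_cast iron pipe wall = ln(48.7/45)/(2π×47.5×1) = 2.648×10^-4 K/W
R_expanded polystyrene = ln(108.7/48.7)/(2π×0.0307×1) = 4.162 K/W
R_total = 4.163 K/W
Q = ΔT/R_total = 17/4.163

q′ ≈ 4.08 W/m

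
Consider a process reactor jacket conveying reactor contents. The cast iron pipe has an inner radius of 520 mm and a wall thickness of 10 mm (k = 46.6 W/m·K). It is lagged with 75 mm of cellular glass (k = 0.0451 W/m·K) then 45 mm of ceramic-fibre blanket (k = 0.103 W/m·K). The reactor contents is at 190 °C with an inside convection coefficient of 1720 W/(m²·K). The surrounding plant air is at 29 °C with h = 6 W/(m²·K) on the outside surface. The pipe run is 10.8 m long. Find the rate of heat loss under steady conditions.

Cylindrical conduction, so R = ln(r₂/r₁)/(2πkL) per layer, in series:
R_inner film = 1/(h_i·2πr₁L) = 1/(1720×2π×0.52×10.8) = 1.648×10^-5 K/W
R_cast iron pipe wall = ln(530/520)/(2π×46.6×10.8) = 6.024×10^-6 K/W
R_cellular glass = ln(605/530)/(2π×0.0451×10.8) = 0.04325 K/W
R_ceramic-fibre blanket = ln(650/605)/(2π×0.103×10.8) = 0.01026 K/W
R_outer film = 1/(h_o·2πr_oL) = 1/(6×2π×0.65×10.8) = 0.003779 K/W
R_total = 0.05731 K/W
Q = ΔT/R_total = 161/0.05731

Q ≈ 2810 W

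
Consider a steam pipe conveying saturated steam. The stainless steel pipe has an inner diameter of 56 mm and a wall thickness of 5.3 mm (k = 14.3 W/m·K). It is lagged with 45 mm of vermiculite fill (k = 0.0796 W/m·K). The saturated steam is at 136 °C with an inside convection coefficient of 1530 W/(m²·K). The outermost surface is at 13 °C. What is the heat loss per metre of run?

Radial resistances (cylindrical: R_cond = ln(r_o/r_i)/(2πkL), R_conv = 1/(h·2πrL)):
R_inner film = 1/(h_i·2πr₁L) = 1/(1530×2π×0.028×1) = 0.003715 K/W
R_stainless steel pipe wall = ln(33.3/28)/(2π×14.3×1) = 0.001929 K/W
R_vermiculite fill = ln(78.3/33.3)/(2π×0.0796×1) = 1.709 K/W
R_total = 1.715 K/W
Q = ΔT/R_total = 123/1.715

q′ ≈ 71.7 W/m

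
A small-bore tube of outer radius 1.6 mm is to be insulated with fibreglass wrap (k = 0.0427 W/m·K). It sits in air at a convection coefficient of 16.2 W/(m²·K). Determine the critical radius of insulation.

r_cr ≈ 2.64 mm

For a cylinder r_cr = k/h = 0.0427/16.2
r_cr = 2.64 mm; since the bare radius (1.6 mm) is below r_cr, adding a thin layer of insulation will *increase* heat loss.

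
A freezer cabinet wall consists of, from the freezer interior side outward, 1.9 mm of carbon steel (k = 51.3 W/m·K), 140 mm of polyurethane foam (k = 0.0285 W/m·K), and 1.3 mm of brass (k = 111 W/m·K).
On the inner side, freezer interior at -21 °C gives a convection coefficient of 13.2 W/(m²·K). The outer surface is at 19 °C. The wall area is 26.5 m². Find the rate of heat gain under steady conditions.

Q ≈ 213 W

Treating each layer as a thermal resistance in series:
R_inner film = 1/(h_i·A) = 1/(13.2×26.5) = 0.002859 K/W
R_carbon steel = L/(kA) = 0.0019/(51.3×26.5) = 1.398×10^-6 K/W
R_polyurethane foam = L/(kA) = 0.14/(0.0285×26.5) = 0.1854 K/W
R_brass = L/(kA) = 0.0013/(111×26.5) = 4.42×10^-7 K/W
R_total = 0.1882 K/W
Q = ΔT / R_total = 40 / 0.1882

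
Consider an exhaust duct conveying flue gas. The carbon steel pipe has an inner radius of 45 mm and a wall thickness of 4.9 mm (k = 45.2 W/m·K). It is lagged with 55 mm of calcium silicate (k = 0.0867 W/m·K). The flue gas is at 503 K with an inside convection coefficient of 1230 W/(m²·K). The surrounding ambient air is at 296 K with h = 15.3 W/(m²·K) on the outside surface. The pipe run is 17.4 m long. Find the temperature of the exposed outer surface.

T ≈ 310 K

For a radial system each layer contributes R = ln(r_out/r_in)/(2πkL); films add R = 1/(hA).
R_inner film = 1/(h_i·2πr₁L) = 1/(1230×2π×0.045×17.4) = 1.653×10^-4 K/W
R_carbon steel pipe wall = ln(49.9/45)/(2π×45.2×17.4) = 2.092×10^-5 K/W
R_calcium silicate = ln(104.9/49.9)/(2π×0.0867×17.4) = 0.07838 K/W
R_outer film = 1/(h_o·2πr_oL) = 1/(15.3×2π×0.1049×17.4) = 0.005699 K/W
R_total = 0.08427 K/W
Q = ΔT/R_total = 207/0.08427
Q = 2460 W
T_interface = T_inner − Q·ΣR(inner→interface) = 503 − 2460×0.07857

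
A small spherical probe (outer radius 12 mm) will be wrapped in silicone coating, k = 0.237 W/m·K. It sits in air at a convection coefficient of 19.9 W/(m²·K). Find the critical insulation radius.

r_cr ≈ 23.8 mm

For a sphere r_cr = 2k/h = 2×0.237/19.9
r_cr = 23.8 mm; since the bare radius (12 mm) is below r_cr, adding a thin layer of insulation will *increase* heat loss.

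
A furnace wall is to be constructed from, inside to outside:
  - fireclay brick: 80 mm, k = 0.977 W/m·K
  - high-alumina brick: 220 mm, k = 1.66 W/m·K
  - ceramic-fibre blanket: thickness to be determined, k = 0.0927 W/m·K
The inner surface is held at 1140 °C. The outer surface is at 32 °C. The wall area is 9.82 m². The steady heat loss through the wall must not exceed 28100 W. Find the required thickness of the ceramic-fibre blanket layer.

L ≈ 16 mm

Series thermal resistances:
R_fireclay brick = L/(kA) = 0.08/(0.977×9.82) = 0.008338 K/W
R_high-alumina brick = L/(kA) = 0.22/(1.66×9.82) = 0.0135 K/W
Sum of the known resistances R_other = 0.02183 K/W
Required total resistance R_tot = ΔT/Q_allow = 1108/28100 = 0.03943 K/W
R_ceramic-fibre blanket = R_tot − R_other = 0.0176 K/W
L = R·k·A = 0.0176×0.0927×9.82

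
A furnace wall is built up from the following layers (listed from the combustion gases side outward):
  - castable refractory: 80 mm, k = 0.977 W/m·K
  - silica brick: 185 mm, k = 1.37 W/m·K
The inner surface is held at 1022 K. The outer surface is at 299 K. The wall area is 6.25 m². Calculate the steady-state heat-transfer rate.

Model the wall as resistances in series:
R_castable refractory = L/(kA) = 0.08/(0.977×6.25) = 0.0131 K/W
R_silica brick = L/(kA) = 0.185/(1.37×6.25) = 0.02161 K/W
R_total = 0.03471 K/W
Q = ΔT / R_total = 723 / 0.03471

Q ≈ 20800 W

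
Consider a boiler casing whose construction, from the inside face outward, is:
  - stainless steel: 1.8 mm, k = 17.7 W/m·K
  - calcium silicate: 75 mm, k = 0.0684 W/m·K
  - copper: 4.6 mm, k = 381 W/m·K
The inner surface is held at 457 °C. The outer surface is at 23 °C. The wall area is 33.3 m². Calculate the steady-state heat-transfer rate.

Treating each layer as a thermal resistance in series:
R_stainless steel = L/(kA) = 0.0018/(17.7×33.3) = 3.054×10^-6 K/W
R_calcium silicate = L/(kA) = 0.075/(0.0684×33.3) = 0.03293 K/W
R_copper = L/(kA) = 0.0046/(381×33.3) = 3.626×10^-7 K/W
R_total = 0.03293 K/W
Q = ΔT / R_total = 434 / 0.03293

Q ≈ 13200 W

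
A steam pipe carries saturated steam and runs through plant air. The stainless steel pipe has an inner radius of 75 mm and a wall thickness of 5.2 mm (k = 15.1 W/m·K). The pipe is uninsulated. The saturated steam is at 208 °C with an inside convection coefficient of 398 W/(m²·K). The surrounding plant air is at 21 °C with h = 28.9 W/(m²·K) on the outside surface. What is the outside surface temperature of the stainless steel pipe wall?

Cylindrical conduction, so R = ln(r₂/r₁)/(2πkL) per layer, in series:
R_inner film = 1/(h_i·2πr₁L) = 1/(398×2π×0.075×1) = 0.005332 K/W
R_stainless steel pipe wall = ln(80.2/75)/(2π×15.1×1) = 7.066×10^-4 K/W
R_outer film = 1/(h_o·2πr_oL) = 1/(28.9×2π×0.0802×1) = 0.06867 K/W
R_total = 0.07471 K/W
Q = ΔT/R_total = 187/0.07471
Q = 2500 W/m
T_interface = T_inner − Q·ΣR(inner→interface) = 208 − 2500×0.006038

T ≈ 193 °C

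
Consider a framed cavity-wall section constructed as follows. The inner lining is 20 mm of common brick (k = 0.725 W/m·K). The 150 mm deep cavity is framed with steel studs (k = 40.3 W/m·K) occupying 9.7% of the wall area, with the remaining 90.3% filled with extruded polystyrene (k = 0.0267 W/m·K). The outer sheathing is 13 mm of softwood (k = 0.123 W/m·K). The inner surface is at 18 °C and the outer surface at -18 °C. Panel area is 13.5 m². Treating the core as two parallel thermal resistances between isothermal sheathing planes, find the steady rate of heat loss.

Sheathing layers in series; stud and cavity paths in parallel between them.
R_inner = 0.02/(0.725×13.5) = 0.002043 K/W
R_stud  = 0.15/(40.3×0.097×13.5) = 0.002842 K/W
R_cav   = 0.15/(0.0267×0.903×13.5) = 0.4608 K/W
1/R_core = 1/R_stud + 1/R_cav → R_core = 0.002825 K/W
R_outer = 0.013/(0.123×13.5) = 0.007829 K/W
R_total = 0.0127 K/W
Q = ΔT/R_total = 36/0.0127

Q ≈ 2840 W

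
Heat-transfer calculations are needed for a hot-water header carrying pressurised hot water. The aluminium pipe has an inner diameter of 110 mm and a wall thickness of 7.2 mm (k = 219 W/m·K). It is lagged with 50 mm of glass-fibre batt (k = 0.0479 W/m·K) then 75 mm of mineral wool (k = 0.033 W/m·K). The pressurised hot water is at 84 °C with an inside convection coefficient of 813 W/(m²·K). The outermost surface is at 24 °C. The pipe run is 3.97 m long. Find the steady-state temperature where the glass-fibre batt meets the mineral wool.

T ≈ 57.4 °C

For a radial system each layer contributes R = ln(r_out/r_in)/(2πkL); films add R = 1/(hA).
R_inner film = 1/(h_i·2πr₁L) = 1/(813×2π×0.055×3.97) = 8.966×10^-4 K/W
R_aluminium pipe wall = ln(62.2/55)/(2π×219×3.97) = 2.252×10^-5 K/W
R_glass-fibre batt = ln(112.2/62.2)/(2π×0.0479×3.97) = 0.4937 K/W
R_mineral wool = ln(187.2/112.2)/(2π×0.033×3.97) = 0.6219 K/W
R_total = 1.117 K/W
Q = ΔT/R_total = 60/1.117
Q = 53.7 W
T_interface = T_inner − Q·ΣR(inner→interface) = 84 − 53.7×0.4947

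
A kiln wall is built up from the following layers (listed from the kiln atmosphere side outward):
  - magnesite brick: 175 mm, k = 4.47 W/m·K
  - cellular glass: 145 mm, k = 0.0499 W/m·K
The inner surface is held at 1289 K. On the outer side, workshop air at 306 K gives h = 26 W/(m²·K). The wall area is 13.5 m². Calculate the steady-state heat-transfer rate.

Model the wall as resistances in series:
R_magnesite brick = L/(kA) = 0.175/(4.47×13.5) = 0.0029 K/W
R_cellular glass = L/(kA) = 0.145/(0.0499×13.5) = 0.2152 K/W
R_outer film = 1/(h_o·A) = 1/(26×13.5) = 0.002849 K/W
R_total = 0.221 K/W
Q = ΔT / R_total = 983 / 0.221

Q ≈ 4450 W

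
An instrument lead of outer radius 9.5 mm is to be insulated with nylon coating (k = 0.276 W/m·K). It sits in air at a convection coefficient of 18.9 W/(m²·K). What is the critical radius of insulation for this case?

For a cylinder r_cr = k/h = 0.276/18.9
r_cr = 14.6 mm; since the bare radius (9.5 mm) is below r_cr, adding a thin layer of insulation will *increase* heat loss.

r_cr ≈ 14.6 mm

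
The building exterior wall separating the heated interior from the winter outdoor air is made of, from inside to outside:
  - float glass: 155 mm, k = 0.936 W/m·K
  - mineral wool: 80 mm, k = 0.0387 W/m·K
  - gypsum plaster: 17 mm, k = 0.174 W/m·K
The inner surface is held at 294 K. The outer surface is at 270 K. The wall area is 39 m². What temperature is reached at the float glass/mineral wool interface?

Treating each layer as a thermal resistance in series:
R_float glass = L/(kA) = 0.155/(0.936×39) = 0.004246 K/W
R_mineral wool = L/(kA) = 0.08/(0.0387×39) = 0.053 K/W
R_gypsum plaster = L/(kA) = 0.017/(0.174×39) = 0.002505 K/W
R_total = 0.05976 K/W;  Q = ΔT/R_total = 24/0.05976 = 401.6 W
T_interface = T_inner − Q·ΣR(inner→interface) = 294 − 402×0.004246

T ≈ 292 K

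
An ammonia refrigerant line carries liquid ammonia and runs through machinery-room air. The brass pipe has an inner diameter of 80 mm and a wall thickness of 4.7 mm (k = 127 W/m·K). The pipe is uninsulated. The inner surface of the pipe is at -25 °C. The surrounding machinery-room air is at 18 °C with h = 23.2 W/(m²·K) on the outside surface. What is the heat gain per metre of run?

q′ ≈ 280 W/m

Radial resistances (cylindrical: R_cond = ln(r_o/r_i)/(2πkL), R_conv = 1/(h·2πrL)):
R_brass pipe wall = ln(44.7/40)/(2π×127×1) = 1.392×10^-4 K/W
R_outer film = 1/(h_o·2πr_oL) = 1/(23.2×2π×0.0447×1) = 0.1535 K/W
R_total = 0.1536 K/W
Q = ΔT/R_total = 43/0.1536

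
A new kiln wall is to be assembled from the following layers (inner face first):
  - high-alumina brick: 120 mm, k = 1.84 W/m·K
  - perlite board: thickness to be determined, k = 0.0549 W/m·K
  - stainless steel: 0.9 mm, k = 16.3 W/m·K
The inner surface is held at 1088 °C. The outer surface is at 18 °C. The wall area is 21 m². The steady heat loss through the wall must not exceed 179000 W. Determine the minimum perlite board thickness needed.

Model the wall as resistances in series:
R_high-alumina brick = L/(kA) = 0.12/(1.84×21) = 0.003106 K/W
R_stainless steel = L/(kA) = 0.0009/(16.3×21) = 2.629×10^-6 K/W
Sum of the known resistances R_other = 0.003108 K/W
Required total resistance R_tot = ΔT/Q_allow = 1070/179000 = 0.005978 K/W
R_perlite board = R_tot − R_other = 0.002869 K/W
L = R·k·A = 0.002869×0.0549×21

L ≈ 3.31 mm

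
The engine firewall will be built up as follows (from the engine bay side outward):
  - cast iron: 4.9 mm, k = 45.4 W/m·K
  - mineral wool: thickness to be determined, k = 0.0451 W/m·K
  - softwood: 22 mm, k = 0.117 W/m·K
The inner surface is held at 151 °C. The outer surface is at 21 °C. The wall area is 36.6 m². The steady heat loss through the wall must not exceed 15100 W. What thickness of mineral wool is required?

L ≈ 5.73 mm

Treating each layer as a thermal resistance in series:
R_cast iron = L/(kA) = 0.0049/(45.4×36.6) = 2.949×10^-6 K/W
R_softwood = L/(kA) = 0.022/(0.117×36.6) = 0.005138 K/W
Sum of the known resistances R_other = 0.00514 K/W
Required total resistance R_tot = ΔT/Q_allow = 130/15100 = 0.008609 K/W
R_mineral wool = R_tot − R_other = 0.003469 K/W
L = R·k·A = 0.003469×0.0451×36.6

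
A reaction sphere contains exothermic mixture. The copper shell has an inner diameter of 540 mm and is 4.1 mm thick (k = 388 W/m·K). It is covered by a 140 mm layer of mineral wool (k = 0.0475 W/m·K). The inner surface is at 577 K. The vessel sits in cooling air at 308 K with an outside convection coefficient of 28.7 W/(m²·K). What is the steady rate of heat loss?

Spherical conduction: R = (1/r_in − 1/r_out)/(4πk) per layer; series-sum.
R_copper shell = (1/0.27 − 1/0.2741)/(4π×388) = 1.136×10^-5 K/W
R_mineral wool = (1/0.2741 − 1/0.4141)/(4π×0.0475) = 2.066 K/W
R_outer film = 1/(h·4πr_o²) = 1/(28.7×4π×0.4141²) = 0.01617 K/W
R_total = 2.083 K/W
Q = ΔT/R_total = 269/2.083

Q ≈ 129 W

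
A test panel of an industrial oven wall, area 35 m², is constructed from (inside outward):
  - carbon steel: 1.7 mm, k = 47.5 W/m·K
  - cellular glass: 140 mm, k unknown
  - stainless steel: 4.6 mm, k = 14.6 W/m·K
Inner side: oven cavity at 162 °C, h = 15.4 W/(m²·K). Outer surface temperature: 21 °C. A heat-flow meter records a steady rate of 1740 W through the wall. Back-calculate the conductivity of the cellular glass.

Series thermal resistances:
R_inner film = 1/(h_i·A) = 1/(15.4×35) = 0.001855 K/W
R_carbon steel = L/(kA) = 0.0017/(47.5×35) = 1.023×10^-6 K/W
R_stainless steel = L/(kA) = 0.0046/(14.6×35) = 9.002×10^-6 K/W
Sum of known resistances R_other = 0.001865 K/W
Total R = ΔT/Q = 141/1740 = 0.08103 K/W
R_cellular glass = R_total − R_other = 0.07917 K/W
k = L/(R·A) = 0.14/(0.07917×35)

k ≈ 0.0505 W/(m·K)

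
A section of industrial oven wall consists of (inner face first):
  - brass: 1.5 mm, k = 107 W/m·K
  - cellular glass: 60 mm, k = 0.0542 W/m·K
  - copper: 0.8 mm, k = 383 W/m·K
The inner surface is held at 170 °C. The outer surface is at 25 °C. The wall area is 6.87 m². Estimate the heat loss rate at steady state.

Using the resistance-network approach (series):
R_brass = L/(kA) = 0.0015/(107×6.87) = 2.041×10^-6 K/W
R_cellular glass = L/(kA) = 0.06/(0.0542×6.87) = 0.1611 K/W
R_copper = L/(kA) = 0.0008/(383×6.87) = 3.04×10^-7 K/W
R_total = 0.1611 K/W
Q = ΔT / R_total = 145 / 0.1611

Q ≈ 900 W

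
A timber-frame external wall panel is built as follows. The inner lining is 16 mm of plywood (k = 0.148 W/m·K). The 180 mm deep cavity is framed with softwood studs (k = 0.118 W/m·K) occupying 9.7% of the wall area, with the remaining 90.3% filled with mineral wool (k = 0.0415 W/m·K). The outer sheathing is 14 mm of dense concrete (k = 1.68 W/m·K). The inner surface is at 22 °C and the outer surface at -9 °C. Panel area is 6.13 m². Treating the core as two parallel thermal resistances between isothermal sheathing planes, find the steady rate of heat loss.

Q ≈ 50.1 W

Sheathing layers in series; stud and cavity paths in parallel between them.
R_inner = 0.016/(0.148×6.13) = 0.01764 K/W
R_stud  = 0.18/(0.118×0.097×6.13) = 2.565 K/W
R_cav   = 0.18/(0.0415×0.903×6.13) = 0.7836 K/W
1/R_core = 1/R_stud + 1/R_cav → R_core = 0.6002 K/W
R_outer = 0.014/(1.68×6.13) = 0.001359 K/W
R_total = 0.6192 K/W
Q = ΔT/R_total = 31/0.6192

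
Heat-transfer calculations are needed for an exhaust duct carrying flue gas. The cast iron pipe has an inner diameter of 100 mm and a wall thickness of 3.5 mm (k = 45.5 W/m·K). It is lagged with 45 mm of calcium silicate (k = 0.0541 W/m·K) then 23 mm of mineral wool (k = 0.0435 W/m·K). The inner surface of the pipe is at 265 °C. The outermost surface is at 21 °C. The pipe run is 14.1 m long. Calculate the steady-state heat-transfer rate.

Q ≈ 1340 W

Treating each annulus and film as a series resistance:
R_cast iron pipe wall = ln(53.5/50)/(2π×45.5×14.1) = 1.678×10^-5 K/W
R_calcium silicate = ln(98.5/53.5)/(2π×0.0541×14.1) = 0.1274 K/W
R_mineral wool = ln(121.5/98.5)/(2π×0.0435×14.1) = 0.05445 K/W
R_total = 0.1818 K/W
Q = ΔT/R_total = 244/0.1818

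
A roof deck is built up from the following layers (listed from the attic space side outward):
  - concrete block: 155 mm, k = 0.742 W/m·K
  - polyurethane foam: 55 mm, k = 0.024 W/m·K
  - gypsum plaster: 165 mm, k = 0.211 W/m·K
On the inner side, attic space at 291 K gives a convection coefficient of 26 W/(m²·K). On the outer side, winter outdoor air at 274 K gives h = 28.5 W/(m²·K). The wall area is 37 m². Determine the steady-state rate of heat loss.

Using the resistance-network approach (series):
R_inner film = 1/(h_i·A) = 1/(26×37) = 0.00104 K/W
R_concrete block = L/(kA) = 0.155/(0.742×37) = 0.005646 K/W
R_polyurethane foam = L/(kA) = 0.055/(0.024×37) = 0.06194 K/W
R_gypsum plaster = L/(kA) = 0.165/(0.211×37) = 0.02113 K/W
R_outer film = 1/(h_o·A) = 1/(28.5×37) = 9.483×10^-4 K/W
R_total = 0.09071 K/W
Q = ΔT / R_total = 17 / 0.09071

Q ≈ 187 W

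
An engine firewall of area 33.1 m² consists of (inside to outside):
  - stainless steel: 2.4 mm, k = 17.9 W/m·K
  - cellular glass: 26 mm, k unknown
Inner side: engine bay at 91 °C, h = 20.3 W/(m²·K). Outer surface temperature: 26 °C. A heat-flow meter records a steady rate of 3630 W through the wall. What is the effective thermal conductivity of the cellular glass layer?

k ≈ 0.0479 W/(m·K)

Thermal resistances in series:
R_inner film = 1/(h_i·A) = 1/(20.3×33.1) = 0.001488 K/W
R_stainless steel = L/(kA) = 0.0024/(17.9×33.1) = 4.051×10^-6 K/W
Sum of known resistances R_other = 0.001492 K/W
Total R = ΔT/Q = 65/3630 = 0.01791 K/W
R_cellular glass = R_total − R_other = 0.01641 K/W
k = L/(R·A) = 0.026/(0.01641×33.1)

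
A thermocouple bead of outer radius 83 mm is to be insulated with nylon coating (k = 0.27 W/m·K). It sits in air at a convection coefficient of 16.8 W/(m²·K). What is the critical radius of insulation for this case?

For a sphere r_cr = 2k/h = 2×0.27/16.8
r_cr = 32.1 mm; since the bare radius (83 mm) is above r_cr, any added insulation will reduce heat loss.

r_cr ≈ 32.1 mm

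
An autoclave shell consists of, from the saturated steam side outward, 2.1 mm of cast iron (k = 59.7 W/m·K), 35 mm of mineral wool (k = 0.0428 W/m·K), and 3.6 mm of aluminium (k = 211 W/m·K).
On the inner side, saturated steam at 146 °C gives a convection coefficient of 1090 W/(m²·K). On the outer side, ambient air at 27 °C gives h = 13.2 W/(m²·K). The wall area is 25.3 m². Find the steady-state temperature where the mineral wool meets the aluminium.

Model the wall as resistances in series:
R_inner film = 1/(h_i·A) = 1/(1090×25.3) = 3.626×10^-5 K/W
R_cast iron = L/(kA) = 0.0021/(59.7×25.3) = 1.39×10^-6 K/W
R_mineral wool = L/(kA) = 0.035/(0.0428×25.3) = 0.03232 K/W
R_aluminium = L/(kA) = 0.0036/(211×25.3) = 6.744×10^-7 K/W
R_outer film = 1/(h_o·A) = 1/(13.2×25.3) = 0.002994 K/W
R_total = 0.03536 K/W;  Q = ΔT/R_total = 119/0.03536 = 3366 W
T_interface = T_inner − Q·ΣR(inner→interface) = 146 − 3370×0.03236

T ≈ 37.1 °C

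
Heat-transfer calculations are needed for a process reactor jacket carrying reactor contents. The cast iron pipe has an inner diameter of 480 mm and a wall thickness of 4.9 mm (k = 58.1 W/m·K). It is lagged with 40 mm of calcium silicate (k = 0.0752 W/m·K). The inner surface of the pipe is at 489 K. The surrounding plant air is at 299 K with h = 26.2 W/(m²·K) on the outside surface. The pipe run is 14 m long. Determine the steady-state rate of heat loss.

Q ≈ 7790 W

For a radial system each layer contributes R = ln(r_out/r_in)/(2πkL); films add R = 1/(hA).
R_cast iron pipe wall = ln(244.9/240)/(2π×58.1×14) = 3.955×10^-6 K/W
R_calcium silicate = ln(284.9/244.9)/(2π×0.0752×14) = 0.02287 K/W
R_outer film = 1/(h_o·2πr_oL) = 1/(26.2×2π×0.2849×14) = 0.001523 K/W
R_total = 0.0244 K/W
Q = ΔT/R_total = 190/0.0244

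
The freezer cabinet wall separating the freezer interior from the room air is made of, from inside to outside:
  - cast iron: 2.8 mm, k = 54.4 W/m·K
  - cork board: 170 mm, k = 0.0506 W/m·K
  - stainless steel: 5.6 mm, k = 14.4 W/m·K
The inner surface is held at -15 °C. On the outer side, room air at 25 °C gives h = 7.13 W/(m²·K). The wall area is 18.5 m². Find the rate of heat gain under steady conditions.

Thermal resistances in series:
R_cast iron = L/(kA) = 0.0028/(54.4×18.5) = 2.782×10^-6 K/W
R_cork board = L/(kA) = 0.17/(0.0506×18.5) = 0.1816 K/W
R_stainless steel = L/(kA) = 0.0056/(14.4×18.5) = 2.102×10^-5 K/W
R_outer film = 1/(h_o·A) = 1/(7.13×18.5) = 0.007581 K/W
R_total = 0.1892 K/W
Q = ΔT / R_total = 40 / 0.1892

Q ≈ 211 W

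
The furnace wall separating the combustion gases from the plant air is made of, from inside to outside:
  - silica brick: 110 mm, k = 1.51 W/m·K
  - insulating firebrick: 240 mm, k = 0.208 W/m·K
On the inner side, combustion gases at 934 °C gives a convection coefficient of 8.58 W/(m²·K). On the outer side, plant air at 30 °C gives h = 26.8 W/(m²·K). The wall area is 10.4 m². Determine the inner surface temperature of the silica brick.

T ≈ 858 °C

Using the resistance-network approach (series):
R_inner film = 1/(h_i·A) = 1/(8.58×10.4) = 0.01121 K/W
R_silica brick = L/(kA) = 0.11/(1.51×10.4) = 0.007005 K/W
R_insulating firebrick = L/(kA) = 0.24/(0.208×10.4) = 0.1109 K/W
R_outer film = 1/(h_o·A) = 1/(26.8×10.4) = 0.003588 K/W
R_total = 0.1327 K/W;  Q = ΔT/R_total = 904/0.1327 = 6810 W
T_interface = T_inner − Q·ΣR(inner→interface) = 934 − 6810×0.01121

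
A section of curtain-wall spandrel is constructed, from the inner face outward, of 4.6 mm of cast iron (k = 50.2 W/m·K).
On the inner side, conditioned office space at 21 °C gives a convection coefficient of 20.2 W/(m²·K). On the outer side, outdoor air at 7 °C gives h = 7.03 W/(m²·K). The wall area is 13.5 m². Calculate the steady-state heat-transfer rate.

Model the wall as resistances in series:
R_inner film = 1/(h_i·A) = 1/(20.2×13.5) = 0.003667 K/W
R_cast iron = L/(kA) = 0.0046/(50.2×13.5) = 6.788×10^-6 K/W
R_outer film = 1/(h_o·A) = 1/(7.03×13.5) = 0.01054 K/W
R_total = 0.01421 K/W
Q = ΔT / R_total = 14 / 0.01421

Q ≈ 985 W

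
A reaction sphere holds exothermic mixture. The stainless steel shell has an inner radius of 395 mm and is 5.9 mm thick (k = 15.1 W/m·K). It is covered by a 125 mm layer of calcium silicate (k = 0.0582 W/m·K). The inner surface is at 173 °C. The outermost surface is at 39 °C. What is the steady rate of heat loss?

Q ≈ 165 W

For a spherical shell R = (1/r₁ − 1/r₂)/(4πk); film R = 1/(h·4πr²). In series:
R_stainless steel shell = (1/0.395 − 1/0.4009)/(4π×15.1) = 1.964×10^-4 K/W
R_calcium silicate = (1/0.4009 − 1/0.5259)/(4π×0.0582) = 0.8107 K/W
R_total = 0.8109 K/W
Q = ΔT/R_total = 134/0.8109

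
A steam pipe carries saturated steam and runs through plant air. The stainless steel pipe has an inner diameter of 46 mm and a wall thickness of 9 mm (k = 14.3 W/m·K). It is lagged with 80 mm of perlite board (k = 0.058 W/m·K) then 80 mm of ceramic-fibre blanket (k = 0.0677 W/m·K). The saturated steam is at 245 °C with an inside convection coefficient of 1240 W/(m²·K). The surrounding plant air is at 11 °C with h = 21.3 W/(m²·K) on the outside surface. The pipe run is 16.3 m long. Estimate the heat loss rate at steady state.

Q ≈ 802 W

Per-layer cylindrical resistances, series-summed:
R_inner film = 1/(h_i·2πr₁L) = 1/(1240×2π×0.023×16.3) = 3.424×10^-4 K/W
R_stainless steel pipe wall = ln(32/23)/(2π×14.3×16.3) = 2.255×10^-4 K/W
R_perlite board = ln(112/32)/(2π×0.058×16.3) = 0.2109 K/W
R_ceramic-fibre blanket = ln(192/112)/(2π×0.0677×16.3) = 0.07774 K/W
R_outer film = 1/(h_o·2πr_oL) = 1/(21.3×2π×0.192×16.3) = 0.002388 K/W
R_total = 0.2916 K/W
Q = ΔT/R_total = 234/0.2916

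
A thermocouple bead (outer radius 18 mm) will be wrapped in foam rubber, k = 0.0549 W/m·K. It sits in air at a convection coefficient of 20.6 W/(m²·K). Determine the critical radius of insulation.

For a sphere r_cr = 2k/h = 2×0.0549/20.6
r_cr = 5.33 mm; since the bare radius (18 mm) is above r_cr, any added insulation will reduce heat loss.

r_cr ≈ 5.33 mm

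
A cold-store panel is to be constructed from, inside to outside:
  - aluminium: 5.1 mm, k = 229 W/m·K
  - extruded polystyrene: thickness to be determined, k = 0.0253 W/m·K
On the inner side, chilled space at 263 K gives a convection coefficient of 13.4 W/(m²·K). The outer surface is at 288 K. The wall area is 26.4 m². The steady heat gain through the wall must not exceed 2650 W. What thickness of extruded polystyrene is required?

Treating each layer as a thermal resistance in series:
R_inner film = 1/(h_i·A) = 1/(13.4×26.4) = 0.002827 K/W
R_aluminium = L/(kA) = 0.0051/(229×26.4) = 8.436×10^-7 K/W
Sum of the known resistances R_other = 0.002828 K/W
Required total resistance R_tot = ΔT/Q_allow = 25/2650 = 0.009434 K/W
R_extruded polystyrene = R_tot − R_other = 0.006606 K/W
L = R·k·A = 0.006606×0.0253×26.4

L ≈ 4.41 mm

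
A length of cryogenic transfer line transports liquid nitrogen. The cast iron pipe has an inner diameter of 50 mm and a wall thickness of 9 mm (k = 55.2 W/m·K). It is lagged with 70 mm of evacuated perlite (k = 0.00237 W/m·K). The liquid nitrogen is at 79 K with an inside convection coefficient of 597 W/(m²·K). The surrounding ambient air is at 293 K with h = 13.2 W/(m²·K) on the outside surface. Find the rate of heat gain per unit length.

q′ ≈ 2.85 W/m

Radial resistances (cylindrical: R_cond = ln(r_o/r_i)/(2πkL), R_conv = 1/(h·2πrL)):
R_inner film = 1/(h_i·2πr₁L) = 1/(597×2π×0.025×1) = 0.01066 K/W
R_cast iron pipe wall = ln(34/25)/(2π×55.2×1) = 8.866×10^-4 K/W
R_evacuated perlite = ln(104/34)/(2π×0.00237×1) = 75.08 K/W
R_outer film = 1/(h_o·2πr_oL) = 1/(13.2×2π×0.104×1) = 0.1159 K/W
R_total = 75.21 K/W
Q = ΔT/R_total = 214/75.21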